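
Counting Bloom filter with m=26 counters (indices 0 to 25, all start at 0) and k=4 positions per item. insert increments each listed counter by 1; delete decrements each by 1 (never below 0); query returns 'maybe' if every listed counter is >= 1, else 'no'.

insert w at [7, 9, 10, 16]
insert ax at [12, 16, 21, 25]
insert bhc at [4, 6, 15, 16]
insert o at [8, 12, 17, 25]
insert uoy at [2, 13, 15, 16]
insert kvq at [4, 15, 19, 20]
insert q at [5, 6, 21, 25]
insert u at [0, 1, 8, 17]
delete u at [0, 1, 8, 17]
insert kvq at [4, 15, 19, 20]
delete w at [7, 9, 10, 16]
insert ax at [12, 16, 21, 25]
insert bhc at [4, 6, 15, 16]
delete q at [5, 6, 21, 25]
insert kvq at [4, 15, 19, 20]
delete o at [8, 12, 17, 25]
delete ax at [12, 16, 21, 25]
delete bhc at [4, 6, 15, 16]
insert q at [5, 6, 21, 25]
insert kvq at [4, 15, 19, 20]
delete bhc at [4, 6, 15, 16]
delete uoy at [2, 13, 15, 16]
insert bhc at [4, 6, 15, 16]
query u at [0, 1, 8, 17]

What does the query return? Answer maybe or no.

Step 1: insert w at [7, 9, 10, 16] -> counters=[0,0,0,0,0,0,0,1,0,1,1,0,0,0,0,0,1,0,0,0,0,0,0,0,0,0]
Step 2: insert ax at [12, 16, 21, 25] -> counters=[0,0,0,0,0,0,0,1,0,1,1,0,1,0,0,0,2,0,0,0,0,1,0,0,0,1]
Step 3: insert bhc at [4, 6, 15, 16] -> counters=[0,0,0,0,1,0,1,1,0,1,1,0,1,0,0,1,3,0,0,0,0,1,0,0,0,1]
Step 4: insert o at [8, 12, 17, 25] -> counters=[0,0,0,0,1,0,1,1,1,1,1,0,2,0,0,1,3,1,0,0,0,1,0,0,0,2]
Step 5: insert uoy at [2, 13, 15, 16] -> counters=[0,0,1,0,1,0,1,1,1,1,1,0,2,1,0,2,4,1,0,0,0,1,0,0,0,2]
Step 6: insert kvq at [4, 15, 19, 20] -> counters=[0,0,1,0,2,0,1,1,1,1,1,0,2,1,0,3,4,1,0,1,1,1,0,0,0,2]
Step 7: insert q at [5, 6, 21, 25] -> counters=[0,0,1,0,2,1,2,1,1,1,1,0,2,1,0,3,4,1,0,1,1,2,0,0,0,3]
Step 8: insert u at [0, 1, 8, 17] -> counters=[1,1,1,0,2,1,2,1,2,1,1,0,2,1,0,3,4,2,0,1,1,2,0,0,0,3]
Step 9: delete u at [0, 1, 8, 17] -> counters=[0,0,1,0,2,1,2,1,1,1,1,0,2,1,0,3,4,1,0,1,1,2,0,0,0,3]
Step 10: insert kvq at [4, 15, 19, 20] -> counters=[0,0,1,0,3,1,2,1,1,1,1,0,2,1,0,4,4,1,0,2,2,2,0,0,0,3]
Step 11: delete w at [7, 9, 10, 16] -> counters=[0,0,1,0,3,1,2,0,1,0,0,0,2,1,0,4,3,1,0,2,2,2,0,0,0,3]
Step 12: insert ax at [12, 16, 21, 25] -> counters=[0,0,1,0,3,1,2,0,1,0,0,0,3,1,0,4,4,1,0,2,2,3,0,0,0,4]
Step 13: insert bhc at [4, 6, 15, 16] -> counters=[0,0,1,0,4,1,3,0,1,0,0,0,3,1,0,5,5,1,0,2,2,3,0,0,0,4]
Step 14: delete q at [5, 6, 21, 25] -> counters=[0,0,1,0,4,0,2,0,1,0,0,0,3,1,0,5,5,1,0,2,2,2,0,0,0,3]
Step 15: insert kvq at [4, 15, 19, 20] -> counters=[0,0,1,0,5,0,2,0,1,0,0,0,3,1,0,6,5,1,0,3,3,2,0,0,0,3]
Step 16: delete o at [8, 12, 17, 25] -> counters=[0,0,1,0,5,0,2,0,0,0,0,0,2,1,0,6,5,0,0,3,3,2,0,0,0,2]
Step 17: delete ax at [12, 16, 21, 25] -> counters=[0,0,1,0,5,0,2,0,0,0,0,0,1,1,0,6,4,0,0,3,3,1,0,0,0,1]
Step 18: delete bhc at [4, 6, 15, 16] -> counters=[0,0,1,0,4,0,1,0,0,0,0,0,1,1,0,5,3,0,0,3,3,1,0,0,0,1]
Step 19: insert q at [5, 6, 21, 25] -> counters=[0,0,1,0,4,1,2,0,0,0,0,0,1,1,0,5,3,0,0,3,3,2,0,0,0,2]
Step 20: insert kvq at [4, 15, 19, 20] -> counters=[0,0,1,0,5,1,2,0,0,0,0,0,1,1,0,6,3,0,0,4,4,2,0,0,0,2]
Step 21: delete bhc at [4, 6, 15, 16] -> counters=[0,0,1,0,4,1,1,0,0,0,0,0,1,1,0,5,2,0,0,4,4,2,0,0,0,2]
Step 22: delete uoy at [2, 13, 15, 16] -> counters=[0,0,0,0,4,1,1,0,0,0,0,0,1,0,0,4,1,0,0,4,4,2,0,0,0,2]
Step 23: insert bhc at [4, 6, 15, 16] -> counters=[0,0,0,0,5,1,2,0,0,0,0,0,1,0,0,5,2,0,0,4,4,2,0,0,0,2]
Query u: check counters[0]=0 counters[1]=0 counters[8]=0 counters[17]=0 -> no

Answer: no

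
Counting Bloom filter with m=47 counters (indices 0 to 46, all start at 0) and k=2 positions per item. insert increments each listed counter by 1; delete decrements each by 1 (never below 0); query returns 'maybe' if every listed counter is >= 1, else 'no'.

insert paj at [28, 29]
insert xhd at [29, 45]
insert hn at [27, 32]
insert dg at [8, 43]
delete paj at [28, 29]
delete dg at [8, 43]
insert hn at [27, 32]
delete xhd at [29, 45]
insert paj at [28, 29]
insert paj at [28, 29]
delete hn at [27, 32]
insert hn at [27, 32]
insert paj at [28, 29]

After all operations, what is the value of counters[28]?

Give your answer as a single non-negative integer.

Answer: 3

Derivation:
Step 1: insert paj at [28, 29] -> counters=[0,0,0,0,0,0,0,0,0,0,0,0,0,0,0,0,0,0,0,0,0,0,0,0,0,0,0,0,1,1,0,0,0,0,0,0,0,0,0,0,0,0,0,0,0,0,0]
Step 2: insert xhd at [29, 45] -> counters=[0,0,0,0,0,0,0,0,0,0,0,0,0,0,0,0,0,0,0,0,0,0,0,0,0,0,0,0,1,2,0,0,0,0,0,0,0,0,0,0,0,0,0,0,0,1,0]
Step 3: insert hn at [27, 32] -> counters=[0,0,0,0,0,0,0,0,0,0,0,0,0,0,0,0,0,0,0,0,0,0,0,0,0,0,0,1,1,2,0,0,1,0,0,0,0,0,0,0,0,0,0,0,0,1,0]
Step 4: insert dg at [8, 43] -> counters=[0,0,0,0,0,0,0,0,1,0,0,0,0,0,0,0,0,0,0,0,0,0,0,0,0,0,0,1,1,2,0,0,1,0,0,0,0,0,0,0,0,0,0,1,0,1,0]
Step 5: delete paj at [28, 29] -> counters=[0,0,0,0,0,0,0,0,1,0,0,0,0,0,0,0,0,0,0,0,0,0,0,0,0,0,0,1,0,1,0,0,1,0,0,0,0,0,0,0,0,0,0,1,0,1,0]
Step 6: delete dg at [8, 43] -> counters=[0,0,0,0,0,0,0,0,0,0,0,0,0,0,0,0,0,0,0,0,0,0,0,0,0,0,0,1,0,1,0,0,1,0,0,0,0,0,0,0,0,0,0,0,0,1,0]
Step 7: insert hn at [27, 32] -> counters=[0,0,0,0,0,0,0,0,0,0,0,0,0,0,0,0,0,0,0,0,0,0,0,0,0,0,0,2,0,1,0,0,2,0,0,0,0,0,0,0,0,0,0,0,0,1,0]
Step 8: delete xhd at [29, 45] -> counters=[0,0,0,0,0,0,0,0,0,0,0,0,0,0,0,0,0,0,0,0,0,0,0,0,0,0,0,2,0,0,0,0,2,0,0,0,0,0,0,0,0,0,0,0,0,0,0]
Step 9: insert paj at [28, 29] -> counters=[0,0,0,0,0,0,0,0,0,0,0,0,0,0,0,0,0,0,0,0,0,0,0,0,0,0,0,2,1,1,0,0,2,0,0,0,0,0,0,0,0,0,0,0,0,0,0]
Step 10: insert paj at [28, 29] -> counters=[0,0,0,0,0,0,0,0,0,0,0,0,0,0,0,0,0,0,0,0,0,0,0,0,0,0,0,2,2,2,0,0,2,0,0,0,0,0,0,0,0,0,0,0,0,0,0]
Step 11: delete hn at [27, 32] -> counters=[0,0,0,0,0,0,0,0,0,0,0,0,0,0,0,0,0,0,0,0,0,0,0,0,0,0,0,1,2,2,0,0,1,0,0,0,0,0,0,0,0,0,0,0,0,0,0]
Step 12: insert hn at [27, 32] -> counters=[0,0,0,0,0,0,0,0,0,0,0,0,0,0,0,0,0,0,0,0,0,0,0,0,0,0,0,2,2,2,0,0,2,0,0,0,0,0,0,0,0,0,0,0,0,0,0]
Step 13: insert paj at [28, 29] -> counters=[0,0,0,0,0,0,0,0,0,0,0,0,0,0,0,0,0,0,0,0,0,0,0,0,0,0,0,2,3,3,0,0,2,0,0,0,0,0,0,0,0,0,0,0,0,0,0]
Final counters=[0,0,0,0,0,0,0,0,0,0,0,0,0,0,0,0,0,0,0,0,0,0,0,0,0,0,0,2,3,3,0,0,2,0,0,0,0,0,0,0,0,0,0,0,0,0,0] -> counters[28]=3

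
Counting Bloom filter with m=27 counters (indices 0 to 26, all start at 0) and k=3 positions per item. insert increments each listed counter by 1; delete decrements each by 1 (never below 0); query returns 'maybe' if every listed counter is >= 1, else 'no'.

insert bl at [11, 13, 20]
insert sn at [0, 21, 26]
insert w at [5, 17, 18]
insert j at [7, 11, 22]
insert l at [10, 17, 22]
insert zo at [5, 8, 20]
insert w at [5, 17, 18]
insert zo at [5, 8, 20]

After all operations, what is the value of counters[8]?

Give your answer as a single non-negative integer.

Step 1: insert bl at [11, 13, 20] -> counters=[0,0,0,0,0,0,0,0,0,0,0,1,0,1,0,0,0,0,0,0,1,0,0,0,0,0,0]
Step 2: insert sn at [0, 21, 26] -> counters=[1,0,0,0,0,0,0,0,0,0,0,1,0,1,0,0,0,0,0,0,1,1,0,0,0,0,1]
Step 3: insert w at [5, 17, 18] -> counters=[1,0,0,0,0,1,0,0,0,0,0,1,0,1,0,0,0,1,1,0,1,1,0,0,0,0,1]
Step 4: insert j at [7, 11, 22] -> counters=[1,0,0,0,0,1,0,1,0,0,0,2,0,1,0,0,0,1,1,0,1,1,1,0,0,0,1]
Step 5: insert l at [10, 17, 22] -> counters=[1,0,0,0,0,1,0,1,0,0,1,2,0,1,0,0,0,2,1,0,1,1,2,0,0,0,1]
Step 6: insert zo at [5, 8, 20] -> counters=[1,0,0,0,0,2,0,1,1,0,1,2,0,1,0,0,0,2,1,0,2,1,2,0,0,0,1]
Step 7: insert w at [5, 17, 18] -> counters=[1,0,0,0,0,3,0,1,1,0,1,2,0,1,0,0,0,3,2,0,2,1,2,0,0,0,1]
Step 8: insert zo at [5, 8, 20] -> counters=[1,0,0,0,0,4,0,1,2,0,1,2,0,1,0,0,0,3,2,0,3,1,2,0,0,0,1]
Final counters=[1,0,0,0,0,4,0,1,2,0,1,2,0,1,0,0,0,3,2,0,3,1,2,0,0,0,1] -> counters[8]=2

Answer: 2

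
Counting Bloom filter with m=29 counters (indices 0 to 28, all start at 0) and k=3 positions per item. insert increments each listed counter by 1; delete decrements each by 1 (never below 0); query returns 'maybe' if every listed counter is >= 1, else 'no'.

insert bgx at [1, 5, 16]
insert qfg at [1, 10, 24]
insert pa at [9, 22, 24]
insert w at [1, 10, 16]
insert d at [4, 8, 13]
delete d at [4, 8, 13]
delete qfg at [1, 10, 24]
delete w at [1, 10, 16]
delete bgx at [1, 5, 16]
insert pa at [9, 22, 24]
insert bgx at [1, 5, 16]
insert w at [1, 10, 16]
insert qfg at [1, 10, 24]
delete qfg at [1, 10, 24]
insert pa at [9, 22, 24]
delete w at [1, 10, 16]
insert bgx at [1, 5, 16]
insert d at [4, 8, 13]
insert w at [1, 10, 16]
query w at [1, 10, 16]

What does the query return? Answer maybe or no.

Answer: maybe

Derivation:
Step 1: insert bgx at [1, 5, 16] -> counters=[0,1,0,0,0,1,0,0,0,0,0,0,0,0,0,0,1,0,0,0,0,0,0,0,0,0,0,0,0]
Step 2: insert qfg at [1, 10, 24] -> counters=[0,2,0,0,0,1,0,0,0,0,1,0,0,0,0,0,1,0,0,0,0,0,0,0,1,0,0,0,0]
Step 3: insert pa at [9, 22, 24] -> counters=[0,2,0,0,0,1,0,0,0,1,1,0,0,0,0,0,1,0,0,0,0,0,1,0,2,0,0,0,0]
Step 4: insert w at [1, 10, 16] -> counters=[0,3,0,0,0,1,0,0,0,1,2,0,0,0,0,0,2,0,0,0,0,0,1,0,2,0,0,0,0]
Step 5: insert d at [4, 8, 13] -> counters=[0,3,0,0,1,1,0,0,1,1,2,0,0,1,0,0,2,0,0,0,0,0,1,0,2,0,0,0,0]
Step 6: delete d at [4, 8, 13] -> counters=[0,3,0,0,0,1,0,0,0,1,2,0,0,0,0,0,2,0,0,0,0,0,1,0,2,0,0,0,0]
Step 7: delete qfg at [1, 10, 24] -> counters=[0,2,0,0,0,1,0,0,0,1,1,0,0,0,0,0,2,0,0,0,0,0,1,0,1,0,0,0,0]
Step 8: delete w at [1, 10, 16] -> counters=[0,1,0,0,0,1,0,0,0,1,0,0,0,0,0,0,1,0,0,0,0,0,1,0,1,0,0,0,0]
Step 9: delete bgx at [1, 5, 16] -> counters=[0,0,0,0,0,0,0,0,0,1,0,0,0,0,0,0,0,0,0,0,0,0,1,0,1,0,0,0,0]
Step 10: insert pa at [9, 22, 24] -> counters=[0,0,0,0,0,0,0,0,0,2,0,0,0,0,0,0,0,0,0,0,0,0,2,0,2,0,0,0,0]
Step 11: insert bgx at [1, 5, 16] -> counters=[0,1,0,0,0,1,0,0,0,2,0,0,0,0,0,0,1,0,0,0,0,0,2,0,2,0,0,0,0]
Step 12: insert w at [1, 10, 16] -> counters=[0,2,0,0,0,1,0,0,0,2,1,0,0,0,0,0,2,0,0,0,0,0,2,0,2,0,0,0,0]
Step 13: insert qfg at [1, 10, 24] -> counters=[0,3,0,0,0,1,0,0,0,2,2,0,0,0,0,0,2,0,0,0,0,0,2,0,3,0,0,0,0]
Step 14: delete qfg at [1, 10, 24] -> counters=[0,2,0,0,0,1,0,0,0,2,1,0,0,0,0,0,2,0,0,0,0,0,2,0,2,0,0,0,0]
Step 15: insert pa at [9, 22, 24] -> counters=[0,2,0,0,0,1,0,0,0,3,1,0,0,0,0,0,2,0,0,0,0,0,3,0,3,0,0,0,0]
Step 16: delete w at [1, 10, 16] -> counters=[0,1,0,0,0,1,0,0,0,3,0,0,0,0,0,0,1,0,0,0,0,0,3,0,3,0,0,0,0]
Step 17: insert bgx at [1, 5, 16] -> counters=[0,2,0,0,0,2,0,0,0,3,0,0,0,0,0,0,2,0,0,0,0,0,3,0,3,0,0,0,0]
Step 18: insert d at [4, 8, 13] -> counters=[0,2,0,0,1,2,0,0,1,3,0,0,0,1,0,0,2,0,0,0,0,0,3,0,3,0,0,0,0]
Step 19: insert w at [1, 10, 16] -> counters=[0,3,0,0,1,2,0,0,1,3,1,0,0,1,0,0,3,0,0,0,0,0,3,0,3,0,0,0,0]
Query w: check counters[1]=3 counters[10]=1 counters[16]=3 -> maybe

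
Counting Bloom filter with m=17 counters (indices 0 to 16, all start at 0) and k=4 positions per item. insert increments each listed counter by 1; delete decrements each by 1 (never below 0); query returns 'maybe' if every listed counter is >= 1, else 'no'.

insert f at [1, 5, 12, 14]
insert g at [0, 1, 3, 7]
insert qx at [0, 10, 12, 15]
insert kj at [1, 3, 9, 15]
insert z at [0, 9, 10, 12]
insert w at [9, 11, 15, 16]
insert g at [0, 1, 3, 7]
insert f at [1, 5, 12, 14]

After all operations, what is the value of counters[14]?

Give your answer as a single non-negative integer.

Answer: 2

Derivation:
Step 1: insert f at [1, 5, 12, 14] -> counters=[0,1,0,0,0,1,0,0,0,0,0,0,1,0,1,0,0]
Step 2: insert g at [0, 1, 3, 7] -> counters=[1,2,0,1,0,1,0,1,0,0,0,0,1,0,1,0,0]
Step 3: insert qx at [0, 10, 12, 15] -> counters=[2,2,0,1,0,1,0,1,0,0,1,0,2,0,1,1,0]
Step 4: insert kj at [1, 3, 9, 15] -> counters=[2,3,0,2,0,1,0,1,0,1,1,0,2,0,1,2,0]
Step 5: insert z at [0, 9, 10, 12] -> counters=[3,3,0,2,0,1,0,1,0,2,2,0,3,0,1,2,0]
Step 6: insert w at [9, 11, 15, 16] -> counters=[3,3,0,2,0,1,0,1,0,3,2,1,3,0,1,3,1]
Step 7: insert g at [0, 1, 3, 7] -> counters=[4,4,0,3,0,1,0,2,0,3,2,1,3,0,1,3,1]
Step 8: insert f at [1, 5, 12, 14] -> counters=[4,5,0,3,0,2,0,2,0,3,2,1,4,0,2,3,1]
Final counters=[4,5,0,3,0,2,0,2,0,3,2,1,4,0,2,3,1] -> counters[14]=2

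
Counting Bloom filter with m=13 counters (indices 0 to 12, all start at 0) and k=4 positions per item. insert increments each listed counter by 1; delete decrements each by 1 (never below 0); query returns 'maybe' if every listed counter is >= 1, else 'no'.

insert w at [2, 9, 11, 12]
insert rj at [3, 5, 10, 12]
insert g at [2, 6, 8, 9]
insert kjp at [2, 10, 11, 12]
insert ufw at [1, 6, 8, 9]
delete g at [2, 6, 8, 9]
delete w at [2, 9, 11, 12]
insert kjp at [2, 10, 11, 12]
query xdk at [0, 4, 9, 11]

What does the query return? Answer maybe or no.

Step 1: insert w at [2, 9, 11, 12] -> counters=[0,0,1,0,0,0,0,0,0,1,0,1,1]
Step 2: insert rj at [3, 5, 10, 12] -> counters=[0,0,1,1,0,1,0,0,0,1,1,1,2]
Step 3: insert g at [2, 6, 8, 9] -> counters=[0,0,2,1,0,1,1,0,1,2,1,1,2]
Step 4: insert kjp at [2, 10, 11, 12] -> counters=[0,0,3,1,0,1,1,0,1,2,2,2,3]
Step 5: insert ufw at [1, 6, 8, 9] -> counters=[0,1,3,1,0,1,2,0,2,3,2,2,3]
Step 6: delete g at [2, 6, 8, 9] -> counters=[0,1,2,1,0,1,1,0,1,2,2,2,3]
Step 7: delete w at [2, 9, 11, 12] -> counters=[0,1,1,1,0,1,1,0,1,1,2,1,2]
Step 8: insert kjp at [2, 10, 11, 12] -> counters=[0,1,2,1,0,1,1,0,1,1,3,2,3]
Query xdk: check counters[0]=0 counters[4]=0 counters[9]=1 counters[11]=2 -> no

Answer: no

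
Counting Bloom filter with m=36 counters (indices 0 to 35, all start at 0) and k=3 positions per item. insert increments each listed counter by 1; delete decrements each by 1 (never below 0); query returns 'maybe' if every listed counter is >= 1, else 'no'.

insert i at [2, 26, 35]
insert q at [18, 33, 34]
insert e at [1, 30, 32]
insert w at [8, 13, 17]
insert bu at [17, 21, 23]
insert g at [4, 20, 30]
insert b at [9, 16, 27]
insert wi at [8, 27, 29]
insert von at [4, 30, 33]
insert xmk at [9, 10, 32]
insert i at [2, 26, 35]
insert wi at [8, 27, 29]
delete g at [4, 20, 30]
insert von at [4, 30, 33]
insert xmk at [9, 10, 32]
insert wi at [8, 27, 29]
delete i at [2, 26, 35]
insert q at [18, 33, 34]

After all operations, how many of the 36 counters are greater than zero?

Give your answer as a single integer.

Answer: 20

Derivation:
Step 1: insert i at [2, 26, 35] -> counters=[0,0,1,0,0,0,0,0,0,0,0,0,0,0,0,0,0,0,0,0,0,0,0,0,0,0,1,0,0,0,0,0,0,0,0,1]
Step 2: insert q at [18, 33, 34] -> counters=[0,0,1,0,0,0,0,0,0,0,0,0,0,0,0,0,0,0,1,0,0,0,0,0,0,0,1,0,0,0,0,0,0,1,1,1]
Step 3: insert e at [1, 30, 32] -> counters=[0,1,1,0,0,0,0,0,0,0,0,0,0,0,0,0,0,0,1,0,0,0,0,0,0,0,1,0,0,0,1,0,1,1,1,1]
Step 4: insert w at [8, 13, 17] -> counters=[0,1,1,0,0,0,0,0,1,0,0,0,0,1,0,0,0,1,1,0,0,0,0,0,0,0,1,0,0,0,1,0,1,1,1,1]
Step 5: insert bu at [17, 21, 23] -> counters=[0,1,1,0,0,0,0,0,1,0,0,0,0,1,0,0,0,2,1,0,0,1,0,1,0,0,1,0,0,0,1,0,1,1,1,1]
Step 6: insert g at [4, 20, 30] -> counters=[0,1,1,0,1,0,0,0,1,0,0,0,0,1,0,0,0,2,1,0,1,1,0,1,0,0,1,0,0,0,2,0,1,1,1,1]
Step 7: insert b at [9, 16, 27] -> counters=[0,1,1,0,1,0,0,0,1,1,0,0,0,1,0,0,1,2,1,0,1,1,0,1,0,0,1,1,0,0,2,0,1,1,1,1]
Step 8: insert wi at [8, 27, 29] -> counters=[0,1,1,0,1,0,0,0,2,1,0,0,0,1,0,0,1,2,1,0,1,1,0,1,0,0,1,2,0,1,2,0,1,1,1,1]
Step 9: insert von at [4, 30, 33] -> counters=[0,1,1,0,2,0,0,0,2,1,0,0,0,1,0,0,1,2,1,0,1,1,0,1,0,0,1,2,0,1,3,0,1,2,1,1]
Step 10: insert xmk at [9, 10, 32] -> counters=[0,1,1,0,2,0,0,0,2,2,1,0,0,1,0,0,1,2,1,0,1,1,0,1,0,0,1,2,0,1,3,0,2,2,1,1]
Step 11: insert i at [2, 26, 35] -> counters=[0,1,2,0,2,0,0,0,2,2,1,0,0,1,0,0,1,2,1,0,1,1,0,1,0,0,2,2,0,1,3,0,2,2,1,2]
Step 12: insert wi at [8, 27, 29] -> counters=[0,1,2,0,2,0,0,0,3,2,1,0,0,1,0,0,1,2,1,0,1,1,0,1,0,0,2,3,0,2,3,0,2,2,1,2]
Step 13: delete g at [4, 20, 30] -> counters=[0,1,2,0,1,0,0,0,3,2,1,0,0,1,0,0,1,2,1,0,0,1,0,1,0,0,2,3,0,2,2,0,2,2,1,2]
Step 14: insert von at [4, 30, 33] -> counters=[0,1,2,0,2,0,0,0,3,2,1,0,0,1,0,0,1,2,1,0,0,1,0,1,0,0,2,3,0,2,3,0,2,3,1,2]
Step 15: insert xmk at [9, 10, 32] -> counters=[0,1,2,0,2,0,0,0,3,3,2,0,0,1,0,0,1,2,1,0,0,1,0,1,0,0,2,3,0,2,3,0,3,3,1,2]
Step 16: insert wi at [8, 27, 29] -> counters=[0,1,2,0,2,0,0,0,4,3,2,0,0,1,0,0,1,2,1,0,0,1,0,1,0,0,2,4,0,3,3,0,3,3,1,2]
Step 17: delete i at [2, 26, 35] -> counters=[0,1,1,0,2,0,0,0,4,3,2,0,0,1,0,0,1,2,1,0,0,1,0,1,0,0,1,4,0,3,3,0,3,3,1,1]
Step 18: insert q at [18, 33, 34] -> counters=[0,1,1,0,2,0,0,0,4,3,2,0,0,1,0,0,1,2,2,0,0,1,0,1,0,0,1,4,0,3,3,0,3,4,2,1]
Final counters=[0,1,1,0,2,0,0,0,4,3,2,0,0,1,0,0,1,2,2,0,0,1,0,1,0,0,1,4,0,3,3,0,3,4,2,1] -> 20 nonzero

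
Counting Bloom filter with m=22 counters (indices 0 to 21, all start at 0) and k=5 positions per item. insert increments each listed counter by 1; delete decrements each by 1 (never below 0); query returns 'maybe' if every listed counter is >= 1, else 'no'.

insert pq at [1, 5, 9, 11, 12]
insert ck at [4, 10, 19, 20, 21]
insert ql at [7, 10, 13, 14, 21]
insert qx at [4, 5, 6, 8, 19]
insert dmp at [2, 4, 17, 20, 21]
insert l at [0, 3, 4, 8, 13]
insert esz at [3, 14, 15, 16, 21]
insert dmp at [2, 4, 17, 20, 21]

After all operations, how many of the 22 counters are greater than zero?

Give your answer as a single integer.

Step 1: insert pq at [1, 5, 9, 11, 12] -> counters=[0,1,0,0,0,1,0,0,0,1,0,1,1,0,0,0,0,0,0,0,0,0]
Step 2: insert ck at [4, 10, 19, 20, 21] -> counters=[0,1,0,0,1,1,0,0,0,1,1,1,1,0,0,0,0,0,0,1,1,1]
Step 3: insert ql at [7, 10, 13, 14, 21] -> counters=[0,1,0,0,1,1,0,1,0,1,2,1,1,1,1,0,0,0,0,1,1,2]
Step 4: insert qx at [4, 5, 6, 8, 19] -> counters=[0,1,0,0,2,2,1,1,1,1,2,1,1,1,1,0,0,0,0,2,1,2]
Step 5: insert dmp at [2, 4, 17, 20, 21] -> counters=[0,1,1,0,3,2,1,1,1,1,2,1,1,1,1,0,0,1,0,2,2,3]
Step 6: insert l at [0, 3, 4, 8, 13] -> counters=[1,1,1,1,4,2,1,1,2,1,2,1,1,2,1,0,0,1,0,2,2,3]
Step 7: insert esz at [3, 14, 15, 16, 21] -> counters=[1,1,1,2,4,2,1,1,2,1,2,1,1,2,2,1,1,1,0,2,2,4]
Step 8: insert dmp at [2, 4, 17, 20, 21] -> counters=[1,1,2,2,5,2,1,1,2,1,2,1,1,2,2,1,1,2,0,2,3,5]
Final counters=[1,1,2,2,5,2,1,1,2,1,2,1,1,2,2,1,1,2,0,2,3,5] -> 21 nonzero

Answer: 21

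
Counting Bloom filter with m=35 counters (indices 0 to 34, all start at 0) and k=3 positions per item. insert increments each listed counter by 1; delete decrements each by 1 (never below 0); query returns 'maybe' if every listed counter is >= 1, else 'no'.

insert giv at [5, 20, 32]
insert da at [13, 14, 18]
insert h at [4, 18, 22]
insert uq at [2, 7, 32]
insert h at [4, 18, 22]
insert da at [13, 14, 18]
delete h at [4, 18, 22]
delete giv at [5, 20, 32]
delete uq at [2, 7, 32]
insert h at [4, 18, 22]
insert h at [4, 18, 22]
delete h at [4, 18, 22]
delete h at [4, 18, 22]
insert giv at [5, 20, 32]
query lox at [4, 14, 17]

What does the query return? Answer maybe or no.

Step 1: insert giv at [5, 20, 32] -> counters=[0,0,0,0,0,1,0,0,0,0,0,0,0,0,0,0,0,0,0,0,1,0,0,0,0,0,0,0,0,0,0,0,1,0,0]
Step 2: insert da at [13, 14, 18] -> counters=[0,0,0,0,0,1,0,0,0,0,0,0,0,1,1,0,0,0,1,0,1,0,0,0,0,0,0,0,0,0,0,0,1,0,0]
Step 3: insert h at [4, 18, 22] -> counters=[0,0,0,0,1,1,0,0,0,0,0,0,0,1,1,0,0,0,2,0,1,0,1,0,0,0,0,0,0,0,0,0,1,0,0]
Step 4: insert uq at [2, 7, 32] -> counters=[0,0,1,0,1,1,0,1,0,0,0,0,0,1,1,0,0,0,2,0,1,0,1,0,0,0,0,0,0,0,0,0,2,0,0]
Step 5: insert h at [4, 18, 22] -> counters=[0,0,1,0,2,1,0,1,0,0,0,0,0,1,1,0,0,0,3,0,1,0,2,0,0,0,0,0,0,0,0,0,2,0,0]
Step 6: insert da at [13, 14, 18] -> counters=[0,0,1,0,2,1,0,1,0,0,0,0,0,2,2,0,0,0,4,0,1,0,2,0,0,0,0,0,0,0,0,0,2,0,0]
Step 7: delete h at [4, 18, 22] -> counters=[0,0,1,0,1,1,0,1,0,0,0,0,0,2,2,0,0,0,3,0,1,0,1,0,0,0,0,0,0,0,0,0,2,0,0]
Step 8: delete giv at [5, 20, 32] -> counters=[0,0,1,0,1,0,0,1,0,0,0,0,0,2,2,0,0,0,3,0,0,0,1,0,0,0,0,0,0,0,0,0,1,0,0]
Step 9: delete uq at [2, 7, 32] -> counters=[0,0,0,0,1,0,0,0,0,0,0,0,0,2,2,0,0,0,3,0,0,0,1,0,0,0,0,0,0,0,0,0,0,0,0]
Step 10: insert h at [4, 18, 22] -> counters=[0,0,0,0,2,0,0,0,0,0,0,0,0,2,2,0,0,0,4,0,0,0,2,0,0,0,0,0,0,0,0,0,0,0,0]
Step 11: insert h at [4, 18, 22] -> counters=[0,0,0,0,3,0,0,0,0,0,0,0,0,2,2,0,0,0,5,0,0,0,3,0,0,0,0,0,0,0,0,0,0,0,0]
Step 12: delete h at [4, 18, 22] -> counters=[0,0,0,0,2,0,0,0,0,0,0,0,0,2,2,0,0,0,4,0,0,0,2,0,0,0,0,0,0,0,0,0,0,0,0]
Step 13: delete h at [4, 18, 22] -> counters=[0,0,0,0,1,0,0,0,0,0,0,0,0,2,2,0,0,0,3,0,0,0,1,0,0,0,0,0,0,0,0,0,0,0,0]
Step 14: insert giv at [5, 20, 32] -> counters=[0,0,0,0,1,1,0,0,0,0,0,0,0,2,2,0,0,0,3,0,1,0,1,0,0,0,0,0,0,0,0,0,1,0,0]
Query lox: check counters[4]=1 counters[14]=2 counters[17]=0 -> no

Answer: no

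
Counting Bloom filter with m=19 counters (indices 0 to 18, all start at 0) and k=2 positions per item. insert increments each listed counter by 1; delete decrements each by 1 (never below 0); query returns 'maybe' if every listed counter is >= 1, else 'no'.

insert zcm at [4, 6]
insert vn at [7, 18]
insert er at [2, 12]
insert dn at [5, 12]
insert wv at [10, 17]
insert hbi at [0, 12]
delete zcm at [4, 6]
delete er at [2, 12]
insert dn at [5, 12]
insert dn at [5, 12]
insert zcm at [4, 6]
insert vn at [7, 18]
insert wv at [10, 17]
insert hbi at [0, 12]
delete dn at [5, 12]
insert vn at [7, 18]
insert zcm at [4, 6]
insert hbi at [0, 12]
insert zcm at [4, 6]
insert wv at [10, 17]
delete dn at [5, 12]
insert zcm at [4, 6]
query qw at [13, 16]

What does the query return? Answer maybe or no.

Step 1: insert zcm at [4, 6] -> counters=[0,0,0,0,1,0,1,0,0,0,0,0,0,0,0,0,0,0,0]
Step 2: insert vn at [7, 18] -> counters=[0,0,0,0,1,0,1,1,0,0,0,0,0,0,0,0,0,0,1]
Step 3: insert er at [2, 12] -> counters=[0,0,1,0,1,0,1,1,0,0,0,0,1,0,0,0,0,0,1]
Step 4: insert dn at [5, 12] -> counters=[0,0,1,0,1,1,1,1,0,0,0,0,2,0,0,0,0,0,1]
Step 5: insert wv at [10, 17] -> counters=[0,0,1,0,1,1,1,1,0,0,1,0,2,0,0,0,0,1,1]
Step 6: insert hbi at [0, 12] -> counters=[1,0,1,0,1,1,1,1,0,0,1,0,3,0,0,0,0,1,1]
Step 7: delete zcm at [4, 6] -> counters=[1,0,1,0,0,1,0,1,0,0,1,0,3,0,0,0,0,1,1]
Step 8: delete er at [2, 12] -> counters=[1,0,0,0,0,1,0,1,0,0,1,0,2,0,0,0,0,1,1]
Step 9: insert dn at [5, 12] -> counters=[1,0,0,0,0,2,0,1,0,0,1,0,3,0,0,0,0,1,1]
Step 10: insert dn at [5, 12] -> counters=[1,0,0,0,0,3,0,1,0,0,1,0,4,0,0,0,0,1,1]
Step 11: insert zcm at [4, 6] -> counters=[1,0,0,0,1,3,1,1,0,0,1,0,4,0,0,0,0,1,1]
Step 12: insert vn at [7, 18] -> counters=[1,0,0,0,1,3,1,2,0,0,1,0,4,0,0,0,0,1,2]
Step 13: insert wv at [10, 17] -> counters=[1,0,0,0,1,3,1,2,0,0,2,0,4,0,0,0,0,2,2]
Step 14: insert hbi at [0, 12] -> counters=[2,0,0,0,1,3,1,2,0,0,2,0,5,0,0,0,0,2,2]
Step 15: delete dn at [5, 12] -> counters=[2,0,0,0,1,2,1,2,0,0,2,0,4,0,0,0,0,2,2]
Step 16: insert vn at [7, 18] -> counters=[2,0,0,0,1,2,1,3,0,0,2,0,4,0,0,0,0,2,3]
Step 17: insert zcm at [4, 6] -> counters=[2,0,0,0,2,2,2,3,0,0,2,0,4,0,0,0,0,2,3]
Step 18: insert hbi at [0, 12] -> counters=[3,0,0,0,2,2,2,3,0,0,2,0,5,0,0,0,0,2,3]
Step 19: insert zcm at [4, 6] -> counters=[3,0,0,0,3,2,3,3,0,0,2,0,5,0,0,0,0,2,3]
Step 20: insert wv at [10, 17] -> counters=[3,0,0,0,3,2,3,3,0,0,3,0,5,0,0,0,0,3,3]
Step 21: delete dn at [5, 12] -> counters=[3,0,0,0,3,1,3,3,0,0,3,0,4,0,0,0,0,3,3]
Step 22: insert zcm at [4, 6] -> counters=[3,0,0,0,4,1,4,3,0,0,3,0,4,0,0,0,0,3,3]
Query qw: check counters[13]=0 counters[16]=0 -> no

Answer: no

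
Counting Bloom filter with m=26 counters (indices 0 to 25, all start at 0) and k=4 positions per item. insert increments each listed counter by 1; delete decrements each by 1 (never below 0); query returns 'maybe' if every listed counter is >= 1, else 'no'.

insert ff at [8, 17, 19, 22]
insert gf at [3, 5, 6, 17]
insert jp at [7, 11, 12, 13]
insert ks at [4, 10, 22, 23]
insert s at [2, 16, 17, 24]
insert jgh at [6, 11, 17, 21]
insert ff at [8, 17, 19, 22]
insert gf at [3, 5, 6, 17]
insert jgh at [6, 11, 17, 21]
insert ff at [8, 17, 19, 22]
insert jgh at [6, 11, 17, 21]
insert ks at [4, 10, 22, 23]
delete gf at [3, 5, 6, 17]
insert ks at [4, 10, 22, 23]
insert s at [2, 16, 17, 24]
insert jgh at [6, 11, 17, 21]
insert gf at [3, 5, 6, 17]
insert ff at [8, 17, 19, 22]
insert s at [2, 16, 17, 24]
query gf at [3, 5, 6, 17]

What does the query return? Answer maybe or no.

Answer: maybe

Derivation:
Step 1: insert ff at [8, 17, 19, 22] -> counters=[0,0,0,0,0,0,0,0,1,0,0,0,0,0,0,0,0,1,0,1,0,0,1,0,0,0]
Step 2: insert gf at [3, 5, 6, 17] -> counters=[0,0,0,1,0,1,1,0,1,0,0,0,0,0,0,0,0,2,0,1,0,0,1,0,0,0]
Step 3: insert jp at [7, 11, 12, 13] -> counters=[0,0,0,1,0,1,1,1,1,0,0,1,1,1,0,0,0,2,0,1,0,0,1,0,0,0]
Step 4: insert ks at [4, 10, 22, 23] -> counters=[0,0,0,1,1,1,1,1,1,0,1,1,1,1,0,0,0,2,0,1,0,0,2,1,0,0]
Step 5: insert s at [2, 16, 17, 24] -> counters=[0,0,1,1,1,1,1,1,1,0,1,1,1,1,0,0,1,3,0,1,0,0,2,1,1,0]
Step 6: insert jgh at [6, 11, 17, 21] -> counters=[0,0,1,1,1,1,2,1,1,0,1,2,1,1,0,0,1,4,0,1,0,1,2,1,1,0]
Step 7: insert ff at [8, 17, 19, 22] -> counters=[0,0,1,1,1,1,2,1,2,0,1,2,1,1,0,0,1,5,0,2,0,1,3,1,1,0]
Step 8: insert gf at [3, 5, 6, 17] -> counters=[0,0,1,2,1,2,3,1,2,0,1,2,1,1,0,0,1,6,0,2,0,1,3,1,1,0]
Step 9: insert jgh at [6, 11, 17, 21] -> counters=[0,0,1,2,1,2,4,1,2,0,1,3,1,1,0,0,1,7,0,2,0,2,3,1,1,0]
Step 10: insert ff at [8, 17, 19, 22] -> counters=[0,0,1,2,1,2,4,1,3,0,1,3,1,1,0,0,1,8,0,3,0,2,4,1,1,0]
Step 11: insert jgh at [6, 11, 17, 21] -> counters=[0,0,1,2,1,2,5,1,3,0,1,4,1,1,0,0,1,9,0,3,0,3,4,1,1,0]
Step 12: insert ks at [4, 10, 22, 23] -> counters=[0,0,1,2,2,2,5,1,3,0,2,4,1,1,0,0,1,9,0,3,0,3,5,2,1,0]
Step 13: delete gf at [3, 5, 6, 17] -> counters=[0,0,1,1,2,1,4,1,3,0,2,4,1,1,0,0,1,8,0,3,0,3,5,2,1,0]
Step 14: insert ks at [4, 10, 22, 23] -> counters=[0,0,1,1,3,1,4,1,3,0,3,4,1,1,0,0,1,8,0,3,0,3,6,3,1,0]
Step 15: insert s at [2, 16, 17, 24] -> counters=[0,0,2,1,3,1,4,1,3,0,3,4,1,1,0,0,2,9,0,3,0,3,6,3,2,0]
Step 16: insert jgh at [6, 11, 17, 21] -> counters=[0,0,2,1,3,1,5,1,3,0,3,5,1,1,0,0,2,10,0,3,0,4,6,3,2,0]
Step 17: insert gf at [3, 5, 6, 17] -> counters=[0,0,2,2,3,2,6,1,3,0,3,5,1,1,0,0,2,11,0,3,0,4,6,3,2,0]
Step 18: insert ff at [8, 17, 19, 22] -> counters=[0,0,2,2,3,2,6,1,4,0,3,5,1,1,0,0,2,12,0,4,0,4,7,3,2,0]
Step 19: insert s at [2, 16, 17, 24] -> counters=[0,0,3,2,3,2,6,1,4,0,3,5,1,1,0,0,3,13,0,4,0,4,7,3,3,0]
Query gf: check counters[3]=2 counters[5]=2 counters[6]=6 counters[17]=13 -> maybe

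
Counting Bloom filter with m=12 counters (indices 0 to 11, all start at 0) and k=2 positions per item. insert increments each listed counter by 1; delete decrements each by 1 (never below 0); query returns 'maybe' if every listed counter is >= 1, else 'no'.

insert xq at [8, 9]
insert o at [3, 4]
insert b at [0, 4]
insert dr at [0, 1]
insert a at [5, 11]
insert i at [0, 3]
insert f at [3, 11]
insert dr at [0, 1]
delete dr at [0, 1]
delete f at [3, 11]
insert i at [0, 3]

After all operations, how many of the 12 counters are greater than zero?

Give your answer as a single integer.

Step 1: insert xq at [8, 9] -> counters=[0,0,0,0,0,0,0,0,1,1,0,0]
Step 2: insert o at [3, 4] -> counters=[0,0,0,1,1,0,0,0,1,1,0,0]
Step 3: insert b at [0, 4] -> counters=[1,0,0,1,2,0,0,0,1,1,0,0]
Step 4: insert dr at [0, 1] -> counters=[2,1,0,1,2,0,0,0,1,1,0,0]
Step 5: insert a at [5, 11] -> counters=[2,1,0,1,2,1,0,0,1,1,0,1]
Step 6: insert i at [0, 3] -> counters=[3,1,0,2,2,1,0,0,1,1,0,1]
Step 7: insert f at [3, 11] -> counters=[3,1,0,3,2,1,0,0,1,1,0,2]
Step 8: insert dr at [0, 1] -> counters=[4,2,0,3,2,1,0,0,1,1,0,2]
Step 9: delete dr at [0, 1] -> counters=[3,1,0,3,2,1,0,0,1,1,0,2]
Step 10: delete f at [3, 11] -> counters=[3,1,0,2,2,1,0,0,1,1,0,1]
Step 11: insert i at [0, 3] -> counters=[4,1,0,3,2,1,0,0,1,1,0,1]
Final counters=[4,1,0,3,2,1,0,0,1,1,0,1] -> 8 nonzero

Answer: 8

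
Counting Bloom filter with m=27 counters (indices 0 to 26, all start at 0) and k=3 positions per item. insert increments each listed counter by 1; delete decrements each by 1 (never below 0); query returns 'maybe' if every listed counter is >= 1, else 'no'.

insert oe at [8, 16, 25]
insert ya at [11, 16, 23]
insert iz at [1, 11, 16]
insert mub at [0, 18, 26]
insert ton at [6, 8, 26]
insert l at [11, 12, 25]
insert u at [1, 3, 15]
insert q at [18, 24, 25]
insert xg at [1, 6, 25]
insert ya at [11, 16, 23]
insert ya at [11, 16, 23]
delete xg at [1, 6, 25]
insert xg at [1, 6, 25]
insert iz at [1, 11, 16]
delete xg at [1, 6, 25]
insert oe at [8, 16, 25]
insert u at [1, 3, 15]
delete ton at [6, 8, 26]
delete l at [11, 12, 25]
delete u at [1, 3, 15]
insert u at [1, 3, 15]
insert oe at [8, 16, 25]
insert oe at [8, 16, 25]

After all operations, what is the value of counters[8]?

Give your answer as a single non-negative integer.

Answer: 4

Derivation:
Step 1: insert oe at [8, 16, 25] -> counters=[0,0,0,0,0,0,0,0,1,0,0,0,0,0,0,0,1,0,0,0,0,0,0,0,0,1,0]
Step 2: insert ya at [11, 16, 23] -> counters=[0,0,0,0,0,0,0,0,1,0,0,1,0,0,0,0,2,0,0,0,0,0,0,1,0,1,0]
Step 3: insert iz at [1, 11, 16] -> counters=[0,1,0,0,0,0,0,0,1,0,0,2,0,0,0,0,3,0,0,0,0,0,0,1,0,1,0]
Step 4: insert mub at [0, 18, 26] -> counters=[1,1,0,0,0,0,0,0,1,0,0,2,0,0,0,0,3,0,1,0,0,0,0,1,0,1,1]
Step 5: insert ton at [6, 8, 26] -> counters=[1,1,0,0,0,0,1,0,2,0,0,2,0,0,0,0,3,0,1,0,0,0,0,1,0,1,2]
Step 6: insert l at [11, 12, 25] -> counters=[1,1,0,0,0,0,1,0,2,0,0,3,1,0,0,0,3,0,1,0,0,0,0,1,0,2,2]
Step 7: insert u at [1, 3, 15] -> counters=[1,2,0,1,0,0,1,0,2,0,0,3,1,0,0,1,3,0,1,0,0,0,0,1,0,2,2]
Step 8: insert q at [18, 24, 25] -> counters=[1,2,0,1,0,0,1,0,2,0,0,3,1,0,0,1,3,0,2,0,0,0,0,1,1,3,2]
Step 9: insert xg at [1, 6, 25] -> counters=[1,3,0,1,0,0,2,0,2,0,0,3,1,0,0,1,3,0,2,0,0,0,0,1,1,4,2]
Step 10: insert ya at [11, 16, 23] -> counters=[1,3,0,1,0,0,2,0,2,0,0,4,1,0,0,1,4,0,2,0,0,0,0,2,1,4,2]
Step 11: insert ya at [11, 16, 23] -> counters=[1,3,0,1,0,0,2,0,2,0,0,5,1,0,0,1,5,0,2,0,0,0,0,3,1,4,2]
Step 12: delete xg at [1, 6, 25] -> counters=[1,2,0,1,0,0,1,0,2,0,0,5,1,0,0,1,5,0,2,0,0,0,0,3,1,3,2]
Step 13: insert xg at [1, 6, 25] -> counters=[1,3,0,1,0,0,2,0,2,0,0,5,1,0,0,1,5,0,2,0,0,0,0,3,1,4,2]
Step 14: insert iz at [1, 11, 16] -> counters=[1,4,0,1,0,0,2,0,2,0,0,6,1,0,0,1,6,0,2,0,0,0,0,3,1,4,2]
Step 15: delete xg at [1, 6, 25] -> counters=[1,3,0,1,0,0,1,0,2,0,0,6,1,0,0,1,6,0,2,0,0,0,0,3,1,3,2]
Step 16: insert oe at [8, 16, 25] -> counters=[1,3,0,1,0,0,1,0,3,0,0,6,1,0,0,1,7,0,2,0,0,0,0,3,1,4,2]
Step 17: insert u at [1, 3, 15] -> counters=[1,4,0,2,0,0,1,0,3,0,0,6,1,0,0,2,7,0,2,0,0,0,0,3,1,4,2]
Step 18: delete ton at [6, 8, 26] -> counters=[1,4,0,2,0,0,0,0,2,0,0,6,1,0,0,2,7,0,2,0,0,0,0,3,1,4,1]
Step 19: delete l at [11, 12, 25] -> counters=[1,4,0,2,0,0,0,0,2,0,0,5,0,0,0,2,7,0,2,0,0,0,0,3,1,3,1]
Step 20: delete u at [1, 3, 15] -> counters=[1,3,0,1,0,0,0,0,2,0,0,5,0,0,0,1,7,0,2,0,0,0,0,3,1,3,1]
Step 21: insert u at [1, 3, 15] -> counters=[1,4,0,2,0,0,0,0,2,0,0,5,0,0,0,2,7,0,2,0,0,0,0,3,1,3,1]
Step 22: insert oe at [8, 16, 25] -> counters=[1,4,0,2,0,0,0,0,3,0,0,5,0,0,0,2,8,0,2,0,0,0,0,3,1,4,1]
Step 23: insert oe at [8, 16, 25] -> counters=[1,4,0,2,0,0,0,0,4,0,0,5,0,0,0,2,9,0,2,0,0,0,0,3,1,5,1]
Final counters=[1,4,0,2,0,0,0,0,4,0,0,5,0,0,0,2,9,0,2,0,0,0,0,3,1,5,1] -> counters[8]=4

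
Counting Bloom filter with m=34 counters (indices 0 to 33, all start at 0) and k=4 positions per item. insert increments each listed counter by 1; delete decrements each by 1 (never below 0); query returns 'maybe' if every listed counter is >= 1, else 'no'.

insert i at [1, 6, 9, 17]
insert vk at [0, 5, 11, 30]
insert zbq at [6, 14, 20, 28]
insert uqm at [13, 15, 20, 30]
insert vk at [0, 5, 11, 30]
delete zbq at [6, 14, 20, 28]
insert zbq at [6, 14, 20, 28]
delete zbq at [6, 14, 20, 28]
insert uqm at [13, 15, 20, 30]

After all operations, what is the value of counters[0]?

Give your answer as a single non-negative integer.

Answer: 2

Derivation:
Step 1: insert i at [1, 6, 9, 17] -> counters=[0,1,0,0,0,0,1,0,0,1,0,0,0,0,0,0,0,1,0,0,0,0,0,0,0,0,0,0,0,0,0,0,0,0]
Step 2: insert vk at [0, 5, 11, 30] -> counters=[1,1,0,0,0,1,1,0,0,1,0,1,0,0,0,0,0,1,0,0,0,0,0,0,0,0,0,0,0,0,1,0,0,0]
Step 3: insert zbq at [6, 14, 20, 28] -> counters=[1,1,0,0,0,1,2,0,0,1,0,1,0,0,1,0,0,1,0,0,1,0,0,0,0,0,0,0,1,0,1,0,0,0]
Step 4: insert uqm at [13, 15, 20, 30] -> counters=[1,1,0,0,0,1,2,0,0,1,0,1,0,1,1,1,0,1,0,0,2,0,0,0,0,0,0,0,1,0,2,0,0,0]
Step 5: insert vk at [0, 5, 11, 30] -> counters=[2,1,0,0,0,2,2,0,0,1,0,2,0,1,1,1,0,1,0,0,2,0,0,0,0,0,0,0,1,0,3,0,0,0]
Step 6: delete zbq at [6, 14, 20, 28] -> counters=[2,1,0,0,0,2,1,0,0,1,0,2,0,1,0,1,0,1,0,0,1,0,0,0,0,0,0,0,0,0,3,0,0,0]
Step 7: insert zbq at [6, 14, 20, 28] -> counters=[2,1,0,0,0,2,2,0,0,1,0,2,0,1,1,1,0,1,0,0,2,0,0,0,0,0,0,0,1,0,3,0,0,0]
Step 8: delete zbq at [6, 14, 20, 28] -> counters=[2,1,0,0,0,2,1,0,0,1,0,2,0,1,0,1,0,1,0,0,1,0,0,0,0,0,0,0,0,0,3,0,0,0]
Step 9: insert uqm at [13, 15, 20, 30] -> counters=[2,1,0,0,0,2,1,0,0,1,0,2,0,2,0,2,0,1,0,0,2,0,0,0,0,0,0,0,0,0,4,0,0,0]
Final counters=[2,1,0,0,0,2,1,0,0,1,0,2,0,2,0,2,0,1,0,0,2,0,0,0,0,0,0,0,0,0,4,0,0,0] -> counters[0]=2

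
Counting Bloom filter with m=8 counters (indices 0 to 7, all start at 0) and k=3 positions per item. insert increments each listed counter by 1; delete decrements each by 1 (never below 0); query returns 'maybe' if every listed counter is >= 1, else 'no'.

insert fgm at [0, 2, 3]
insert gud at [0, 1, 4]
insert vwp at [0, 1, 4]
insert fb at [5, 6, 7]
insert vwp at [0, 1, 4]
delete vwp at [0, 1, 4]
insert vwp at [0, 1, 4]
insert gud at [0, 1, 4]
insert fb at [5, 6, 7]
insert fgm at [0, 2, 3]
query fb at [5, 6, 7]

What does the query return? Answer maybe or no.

Step 1: insert fgm at [0, 2, 3] -> counters=[1,0,1,1,0,0,0,0]
Step 2: insert gud at [0, 1, 4] -> counters=[2,1,1,1,1,0,0,0]
Step 3: insert vwp at [0, 1, 4] -> counters=[3,2,1,1,2,0,0,0]
Step 4: insert fb at [5, 6, 7] -> counters=[3,2,1,1,2,1,1,1]
Step 5: insert vwp at [0, 1, 4] -> counters=[4,3,1,1,3,1,1,1]
Step 6: delete vwp at [0, 1, 4] -> counters=[3,2,1,1,2,1,1,1]
Step 7: insert vwp at [0, 1, 4] -> counters=[4,3,1,1,3,1,1,1]
Step 8: insert gud at [0, 1, 4] -> counters=[5,4,1,1,4,1,1,1]
Step 9: insert fb at [5, 6, 7] -> counters=[5,4,1,1,4,2,2,2]
Step 10: insert fgm at [0, 2, 3] -> counters=[6,4,2,2,4,2,2,2]
Query fb: check counters[5]=2 counters[6]=2 counters[7]=2 -> maybe

Answer: maybe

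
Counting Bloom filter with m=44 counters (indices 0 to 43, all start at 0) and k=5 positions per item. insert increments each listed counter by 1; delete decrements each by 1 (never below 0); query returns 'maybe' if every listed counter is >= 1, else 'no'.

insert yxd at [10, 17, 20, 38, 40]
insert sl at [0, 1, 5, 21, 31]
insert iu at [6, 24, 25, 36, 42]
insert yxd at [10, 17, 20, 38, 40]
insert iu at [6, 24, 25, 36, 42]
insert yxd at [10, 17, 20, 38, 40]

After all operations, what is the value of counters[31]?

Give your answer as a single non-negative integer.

Answer: 1

Derivation:
Step 1: insert yxd at [10, 17, 20, 38, 40] -> counters=[0,0,0,0,0,0,0,0,0,0,1,0,0,0,0,0,0,1,0,0,1,0,0,0,0,0,0,0,0,0,0,0,0,0,0,0,0,0,1,0,1,0,0,0]
Step 2: insert sl at [0, 1, 5, 21, 31] -> counters=[1,1,0,0,0,1,0,0,0,0,1,0,0,0,0,0,0,1,0,0,1,1,0,0,0,0,0,0,0,0,0,1,0,0,0,0,0,0,1,0,1,0,0,0]
Step 3: insert iu at [6, 24, 25, 36, 42] -> counters=[1,1,0,0,0,1,1,0,0,0,1,0,0,0,0,0,0,1,0,0,1,1,0,0,1,1,0,0,0,0,0,1,0,0,0,0,1,0,1,0,1,0,1,0]
Step 4: insert yxd at [10, 17, 20, 38, 40] -> counters=[1,1,0,0,0,1,1,0,0,0,2,0,0,0,0,0,0,2,0,0,2,1,0,0,1,1,0,0,0,0,0,1,0,0,0,0,1,0,2,0,2,0,1,0]
Step 5: insert iu at [6, 24, 25, 36, 42] -> counters=[1,1,0,0,0,1,2,0,0,0,2,0,0,0,0,0,0,2,0,0,2,1,0,0,2,2,0,0,0,0,0,1,0,0,0,0,2,0,2,0,2,0,2,0]
Step 6: insert yxd at [10, 17, 20, 38, 40] -> counters=[1,1,0,0,0,1,2,0,0,0,3,0,0,0,0,0,0,3,0,0,3,1,0,0,2,2,0,0,0,0,0,1,0,0,0,0,2,0,3,0,3,0,2,0]
Final counters=[1,1,0,0,0,1,2,0,0,0,3,0,0,0,0,0,0,3,0,0,3,1,0,0,2,2,0,0,0,0,0,1,0,0,0,0,2,0,3,0,3,0,2,0] -> counters[31]=1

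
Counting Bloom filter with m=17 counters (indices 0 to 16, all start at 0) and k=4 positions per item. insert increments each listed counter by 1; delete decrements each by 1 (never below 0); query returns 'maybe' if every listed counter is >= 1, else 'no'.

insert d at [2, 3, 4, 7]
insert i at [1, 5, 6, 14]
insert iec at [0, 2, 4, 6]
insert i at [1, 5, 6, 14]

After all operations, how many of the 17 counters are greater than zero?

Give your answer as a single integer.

Step 1: insert d at [2, 3, 4, 7] -> counters=[0,0,1,1,1,0,0,1,0,0,0,0,0,0,0,0,0]
Step 2: insert i at [1, 5, 6, 14] -> counters=[0,1,1,1,1,1,1,1,0,0,0,0,0,0,1,0,0]
Step 3: insert iec at [0, 2, 4, 6] -> counters=[1,1,2,1,2,1,2,1,0,0,0,0,0,0,1,0,0]
Step 4: insert i at [1, 5, 6, 14] -> counters=[1,2,2,1,2,2,3,1,0,0,0,0,0,0,2,0,0]
Final counters=[1,2,2,1,2,2,3,1,0,0,0,0,0,0,2,0,0] -> 9 nonzero

Answer: 9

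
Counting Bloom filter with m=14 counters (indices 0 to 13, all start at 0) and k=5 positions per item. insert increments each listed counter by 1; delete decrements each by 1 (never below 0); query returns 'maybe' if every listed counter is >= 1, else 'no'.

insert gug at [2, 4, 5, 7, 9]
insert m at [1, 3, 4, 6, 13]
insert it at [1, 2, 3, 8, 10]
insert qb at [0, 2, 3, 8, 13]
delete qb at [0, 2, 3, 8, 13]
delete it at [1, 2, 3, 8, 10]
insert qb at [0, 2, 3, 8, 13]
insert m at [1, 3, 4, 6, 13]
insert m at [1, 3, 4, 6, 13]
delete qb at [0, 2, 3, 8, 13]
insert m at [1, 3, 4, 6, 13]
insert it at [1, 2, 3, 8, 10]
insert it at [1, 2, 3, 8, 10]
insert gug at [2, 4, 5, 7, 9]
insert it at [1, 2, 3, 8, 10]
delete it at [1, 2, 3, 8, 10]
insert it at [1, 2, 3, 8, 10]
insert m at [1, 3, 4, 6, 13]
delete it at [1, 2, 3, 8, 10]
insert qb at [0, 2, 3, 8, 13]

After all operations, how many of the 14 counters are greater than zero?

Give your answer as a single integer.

Answer: 12

Derivation:
Step 1: insert gug at [2, 4, 5, 7, 9] -> counters=[0,0,1,0,1,1,0,1,0,1,0,0,0,0]
Step 2: insert m at [1, 3, 4, 6, 13] -> counters=[0,1,1,1,2,1,1,1,0,1,0,0,0,1]
Step 3: insert it at [1, 2, 3, 8, 10] -> counters=[0,2,2,2,2,1,1,1,1,1,1,0,0,1]
Step 4: insert qb at [0, 2, 3, 8, 13] -> counters=[1,2,3,3,2,1,1,1,2,1,1,0,0,2]
Step 5: delete qb at [0, 2, 3, 8, 13] -> counters=[0,2,2,2,2,1,1,1,1,1,1,0,0,1]
Step 6: delete it at [1, 2, 3, 8, 10] -> counters=[0,1,1,1,2,1,1,1,0,1,0,0,0,1]
Step 7: insert qb at [0, 2, 3, 8, 13] -> counters=[1,1,2,2,2,1,1,1,1,1,0,0,0,2]
Step 8: insert m at [1, 3, 4, 6, 13] -> counters=[1,2,2,3,3,1,2,1,1,1,0,0,0,3]
Step 9: insert m at [1, 3, 4, 6, 13] -> counters=[1,3,2,4,4,1,3,1,1,1,0,0,0,4]
Step 10: delete qb at [0, 2, 3, 8, 13] -> counters=[0,3,1,3,4,1,3,1,0,1,0,0,0,3]
Step 11: insert m at [1, 3, 4, 6, 13] -> counters=[0,4,1,4,5,1,4,1,0,1,0,0,0,4]
Step 12: insert it at [1, 2, 3, 8, 10] -> counters=[0,5,2,5,5,1,4,1,1,1,1,0,0,4]
Step 13: insert it at [1, 2, 3, 8, 10] -> counters=[0,6,3,6,5,1,4,1,2,1,2,0,0,4]
Step 14: insert gug at [2, 4, 5, 7, 9] -> counters=[0,6,4,6,6,2,4,2,2,2,2,0,0,4]
Step 15: insert it at [1, 2, 3, 8, 10] -> counters=[0,7,5,7,6,2,4,2,3,2,3,0,0,4]
Step 16: delete it at [1, 2, 3, 8, 10] -> counters=[0,6,4,6,6,2,4,2,2,2,2,0,0,4]
Step 17: insert it at [1, 2, 3, 8, 10] -> counters=[0,7,5,7,6,2,4,2,3,2,3,0,0,4]
Step 18: insert m at [1, 3, 4, 6, 13] -> counters=[0,8,5,8,7,2,5,2,3,2,3,0,0,5]
Step 19: delete it at [1, 2, 3, 8, 10] -> counters=[0,7,4,7,7,2,5,2,2,2,2,0,0,5]
Step 20: insert qb at [0, 2, 3, 8, 13] -> counters=[1,7,5,8,7,2,5,2,3,2,2,0,0,6]
Final counters=[1,7,5,8,7,2,5,2,3,2,2,0,0,6] -> 12 nonzero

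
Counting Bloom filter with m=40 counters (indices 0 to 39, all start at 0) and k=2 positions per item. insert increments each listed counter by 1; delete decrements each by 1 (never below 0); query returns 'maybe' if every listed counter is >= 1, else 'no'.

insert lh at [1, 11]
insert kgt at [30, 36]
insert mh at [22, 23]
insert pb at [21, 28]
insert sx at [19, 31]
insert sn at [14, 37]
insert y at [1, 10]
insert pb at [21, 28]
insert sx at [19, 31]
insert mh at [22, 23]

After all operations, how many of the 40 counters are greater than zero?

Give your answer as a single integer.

Answer: 13

Derivation:
Step 1: insert lh at [1, 11] -> counters=[0,1,0,0,0,0,0,0,0,0,0,1,0,0,0,0,0,0,0,0,0,0,0,0,0,0,0,0,0,0,0,0,0,0,0,0,0,0,0,0]
Step 2: insert kgt at [30, 36] -> counters=[0,1,0,0,0,0,0,0,0,0,0,1,0,0,0,0,0,0,0,0,0,0,0,0,0,0,0,0,0,0,1,0,0,0,0,0,1,0,0,0]
Step 3: insert mh at [22, 23] -> counters=[0,1,0,0,0,0,0,0,0,0,0,1,0,0,0,0,0,0,0,0,0,0,1,1,0,0,0,0,0,0,1,0,0,0,0,0,1,0,0,0]
Step 4: insert pb at [21, 28] -> counters=[0,1,0,0,0,0,0,0,0,0,0,1,0,0,0,0,0,0,0,0,0,1,1,1,0,0,0,0,1,0,1,0,0,0,0,0,1,0,0,0]
Step 5: insert sx at [19, 31] -> counters=[0,1,0,0,0,0,0,0,0,0,0,1,0,0,0,0,0,0,0,1,0,1,1,1,0,0,0,0,1,0,1,1,0,0,0,0,1,0,0,0]
Step 6: insert sn at [14, 37] -> counters=[0,1,0,0,0,0,0,0,0,0,0,1,0,0,1,0,0,0,0,1,0,1,1,1,0,0,0,0,1,0,1,1,0,0,0,0,1,1,0,0]
Step 7: insert y at [1, 10] -> counters=[0,2,0,0,0,0,0,0,0,0,1,1,0,0,1,0,0,0,0,1,0,1,1,1,0,0,0,0,1,0,1,1,0,0,0,0,1,1,0,0]
Step 8: insert pb at [21, 28] -> counters=[0,2,0,0,0,0,0,0,0,0,1,1,0,0,1,0,0,0,0,1,0,2,1,1,0,0,0,0,2,0,1,1,0,0,0,0,1,1,0,0]
Step 9: insert sx at [19, 31] -> counters=[0,2,0,0,0,0,0,0,0,0,1,1,0,0,1,0,0,0,0,2,0,2,1,1,0,0,0,0,2,0,1,2,0,0,0,0,1,1,0,0]
Step 10: insert mh at [22, 23] -> counters=[0,2,0,0,0,0,0,0,0,0,1,1,0,0,1,0,0,0,0,2,0,2,2,2,0,0,0,0,2,0,1,2,0,0,0,0,1,1,0,0]
Final counters=[0,2,0,0,0,0,0,0,0,0,1,1,0,0,1,0,0,0,0,2,0,2,2,2,0,0,0,0,2,0,1,2,0,0,0,0,1,1,0,0] -> 13 nonzero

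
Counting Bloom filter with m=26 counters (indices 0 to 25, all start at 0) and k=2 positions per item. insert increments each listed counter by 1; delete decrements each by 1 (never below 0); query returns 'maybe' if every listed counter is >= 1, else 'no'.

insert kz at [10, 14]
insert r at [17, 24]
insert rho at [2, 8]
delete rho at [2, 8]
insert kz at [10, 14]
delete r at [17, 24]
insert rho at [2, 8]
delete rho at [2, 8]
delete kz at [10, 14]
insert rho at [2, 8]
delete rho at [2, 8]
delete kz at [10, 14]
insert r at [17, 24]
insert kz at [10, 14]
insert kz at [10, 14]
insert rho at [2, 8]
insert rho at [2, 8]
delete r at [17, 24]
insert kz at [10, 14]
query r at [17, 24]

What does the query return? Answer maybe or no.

Step 1: insert kz at [10, 14] -> counters=[0,0,0,0,0,0,0,0,0,0,1,0,0,0,1,0,0,0,0,0,0,0,0,0,0,0]
Step 2: insert r at [17, 24] -> counters=[0,0,0,0,0,0,0,0,0,0,1,0,0,0,1,0,0,1,0,0,0,0,0,0,1,0]
Step 3: insert rho at [2, 8] -> counters=[0,0,1,0,0,0,0,0,1,0,1,0,0,0,1,0,0,1,0,0,0,0,0,0,1,0]
Step 4: delete rho at [2, 8] -> counters=[0,0,0,0,0,0,0,0,0,0,1,0,0,0,1,0,0,1,0,0,0,0,0,0,1,0]
Step 5: insert kz at [10, 14] -> counters=[0,0,0,0,0,0,0,0,0,0,2,0,0,0,2,0,0,1,0,0,0,0,0,0,1,0]
Step 6: delete r at [17, 24] -> counters=[0,0,0,0,0,0,0,0,0,0,2,0,0,0,2,0,0,0,0,0,0,0,0,0,0,0]
Step 7: insert rho at [2, 8] -> counters=[0,0,1,0,0,0,0,0,1,0,2,0,0,0,2,0,0,0,0,0,0,0,0,0,0,0]
Step 8: delete rho at [2, 8] -> counters=[0,0,0,0,0,0,0,0,0,0,2,0,0,0,2,0,0,0,0,0,0,0,0,0,0,0]
Step 9: delete kz at [10, 14] -> counters=[0,0,0,0,0,0,0,0,0,0,1,0,0,0,1,0,0,0,0,0,0,0,0,0,0,0]
Step 10: insert rho at [2, 8] -> counters=[0,0,1,0,0,0,0,0,1,0,1,0,0,0,1,0,0,0,0,0,0,0,0,0,0,0]
Step 11: delete rho at [2, 8] -> counters=[0,0,0,0,0,0,0,0,0,0,1,0,0,0,1,0,0,0,0,0,0,0,0,0,0,0]
Step 12: delete kz at [10, 14] -> counters=[0,0,0,0,0,0,0,0,0,0,0,0,0,0,0,0,0,0,0,0,0,0,0,0,0,0]
Step 13: insert r at [17, 24] -> counters=[0,0,0,0,0,0,0,0,0,0,0,0,0,0,0,0,0,1,0,0,0,0,0,0,1,0]
Step 14: insert kz at [10, 14] -> counters=[0,0,0,0,0,0,0,0,0,0,1,0,0,0,1,0,0,1,0,0,0,0,0,0,1,0]
Step 15: insert kz at [10, 14] -> counters=[0,0,0,0,0,0,0,0,0,0,2,0,0,0,2,0,0,1,0,0,0,0,0,0,1,0]
Step 16: insert rho at [2, 8] -> counters=[0,0,1,0,0,0,0,0,1,0,2,0,0,0,2,0,0,1,0,0,0,0,0,0,1,0]
Step 17: insert rho at [2, 8] -> counters=[0,0,2,0,0,0,0,0,2,0,2,0,0,0,2,0,0,1,0,0,0,0,0,0,1,0]
Step 18: delete r at [17, 24] -> counters=[0,0,2,0,0,0,0,0,2,0,2,0,0,0,2,0,0,0,0,0,0,0,0,0,0,0]
Step 19: insert kz at [10, 14] -> counters=[0,0,2,0,0,0,0,0,2,0,3,0,0,0,3,0,0,0,0,0,0,0,0,0,0,0]
Query r: check counters[17]=0 counters[24]=0 -> no

Answer: no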